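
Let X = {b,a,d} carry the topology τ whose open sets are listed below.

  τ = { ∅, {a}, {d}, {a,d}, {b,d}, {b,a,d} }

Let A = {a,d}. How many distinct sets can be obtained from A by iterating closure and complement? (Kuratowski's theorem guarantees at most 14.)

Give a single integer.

4

complement {b}; its interior ∅; cl(A) = X∖∅ = {b,a,d}
With k = closure, c = complement:
  1. A     = {a,d}
  2. kA    = {b,a,d}
  3. cA    = {b}
  4. ckA   = ∅
k, c of each give nothing new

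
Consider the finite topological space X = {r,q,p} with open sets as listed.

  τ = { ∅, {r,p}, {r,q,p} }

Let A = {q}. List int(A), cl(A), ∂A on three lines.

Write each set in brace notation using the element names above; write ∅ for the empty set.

open subsets of A: ∅; so int(A) = ∅
closure: X∖int(X∖A) = X∖{r,p} = {q}
∂A = {q} minus ∅ = {q}

int(A) = ∅
cl(A)  = {q}
∂A     = {q}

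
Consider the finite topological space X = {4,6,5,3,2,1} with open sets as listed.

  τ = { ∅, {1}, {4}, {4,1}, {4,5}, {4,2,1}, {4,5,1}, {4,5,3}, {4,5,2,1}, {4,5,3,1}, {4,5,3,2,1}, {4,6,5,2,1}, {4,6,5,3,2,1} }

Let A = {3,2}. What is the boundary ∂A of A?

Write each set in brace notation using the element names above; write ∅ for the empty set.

U open, U⊆A: ∅. int(A) = ⋃ = ∅
X∖A={4,6,5,1}, int(X∖A)={4,5,1}, hence cl(A)={6,3,2}
∂A: remove int from cl → {6,3,2}

{6,3,2}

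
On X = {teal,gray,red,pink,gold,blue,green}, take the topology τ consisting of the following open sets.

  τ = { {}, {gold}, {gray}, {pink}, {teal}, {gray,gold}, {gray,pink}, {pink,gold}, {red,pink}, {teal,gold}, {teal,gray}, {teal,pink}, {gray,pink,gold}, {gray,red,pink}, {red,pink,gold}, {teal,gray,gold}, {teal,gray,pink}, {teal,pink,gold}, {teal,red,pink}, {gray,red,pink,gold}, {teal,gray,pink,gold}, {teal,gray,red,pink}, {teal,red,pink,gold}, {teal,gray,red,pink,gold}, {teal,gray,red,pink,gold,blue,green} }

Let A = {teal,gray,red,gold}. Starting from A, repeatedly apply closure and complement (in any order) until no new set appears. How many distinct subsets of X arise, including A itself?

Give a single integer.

8

complement {pink,blue,green}; its interior {pink}; cl(A) = X∖{pink} = {teal,gray,red,gold,blue,green}
With k = closure, c = complement:
  1. A     = {teal,gray,red,gold}
  2. kA    = {teal,gray,red,gold,blue,green}
  3. cA    = {pink,blue,green}
  4. ckA   = {pink}
  5. kcA   = {red,pink,blue,green}
  6. ckcA  = {teal,gray,gold}
  7. kckcA = {teal,gray,gold,blue,green}
  8. ckckcA = {red,pink}
k, c of each give nothing new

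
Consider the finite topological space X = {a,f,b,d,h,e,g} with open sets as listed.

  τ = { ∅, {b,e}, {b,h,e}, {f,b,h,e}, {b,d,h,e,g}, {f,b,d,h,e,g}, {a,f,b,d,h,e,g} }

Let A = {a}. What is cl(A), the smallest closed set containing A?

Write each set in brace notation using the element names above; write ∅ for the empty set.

cl via duality: int({f,b,d,h,e,g}) = {f,b,d,h,e,g}, so X∖{f,b,d,h,e,g} = {a}

{a}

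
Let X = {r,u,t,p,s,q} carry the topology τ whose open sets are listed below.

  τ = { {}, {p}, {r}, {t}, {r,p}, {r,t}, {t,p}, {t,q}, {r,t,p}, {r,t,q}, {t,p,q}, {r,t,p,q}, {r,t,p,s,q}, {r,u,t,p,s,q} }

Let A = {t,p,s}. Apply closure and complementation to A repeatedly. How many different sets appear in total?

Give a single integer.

closure: X∖int(X∖A) = X∖{r} = {u,t,p,s,q}
Let k=closure and c=complement:
  1. A     = {t,p,s}
  2. kA    = {u,t,p,s,q}
  3. cA    = {r,u,q}
  4. ckA   = {r}
  5. kcA   = {r,u,s,q}
  6. kckA  = {r,u,s}
  7. ckcA  = {t,p}
  8. ckckA = {t,p,q}
— saturated at 8

8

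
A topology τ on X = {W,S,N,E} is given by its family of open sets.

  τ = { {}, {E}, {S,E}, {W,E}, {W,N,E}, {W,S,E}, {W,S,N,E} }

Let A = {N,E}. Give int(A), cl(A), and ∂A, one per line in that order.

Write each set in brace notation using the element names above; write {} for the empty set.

opens ⊆ A: {}, {E}; union → int = {E}
complement {W,S}; its interior {}; cl(A) = X∖{} = {W,S,N,E}
boundary = {W,S,N,E} ∖ {E} = {W,S,N}

int(A) = {E}
cl(A)  = {W,S,N,E}
∂A     = {W,S,N}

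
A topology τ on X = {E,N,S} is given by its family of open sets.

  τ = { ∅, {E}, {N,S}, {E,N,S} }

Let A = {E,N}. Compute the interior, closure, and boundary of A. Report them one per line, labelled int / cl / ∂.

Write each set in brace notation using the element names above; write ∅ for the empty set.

int(A) = {E}
cl(A)  = {E,N,S}
∂A     = {N,S}

interior: largest open inside A is {E} (from ∅, {E})
cl via duality: int({S}) = ∅, so X∖∅ = {E,N,S}
cl∖int = {N,S}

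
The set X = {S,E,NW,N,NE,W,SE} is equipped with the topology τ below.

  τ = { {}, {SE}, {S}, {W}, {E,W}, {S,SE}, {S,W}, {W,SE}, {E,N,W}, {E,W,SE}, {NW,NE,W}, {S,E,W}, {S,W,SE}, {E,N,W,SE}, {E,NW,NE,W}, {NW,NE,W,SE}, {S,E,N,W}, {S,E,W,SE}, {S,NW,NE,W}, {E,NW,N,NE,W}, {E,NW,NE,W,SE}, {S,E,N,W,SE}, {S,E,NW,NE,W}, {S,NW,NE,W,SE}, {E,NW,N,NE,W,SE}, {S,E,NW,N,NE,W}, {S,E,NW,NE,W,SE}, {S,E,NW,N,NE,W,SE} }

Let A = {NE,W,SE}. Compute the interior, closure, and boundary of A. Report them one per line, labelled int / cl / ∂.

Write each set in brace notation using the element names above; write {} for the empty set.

U open, U⊆A: {}, {W}, {SE}, {W,SE}. int(A) = ⋃ = {W,SE}
X∖A={S,E,NW,N}, int(X∖A)={S}, hence cl(A)={E,NW,N,NE,W,SE}
∂A: remove int from cl → {E,NW,N,NE}

int(A) = {W,SE}
cl(A)  = {E,NW,N,NE,W,SE}
∂A     = {E,NW,N,NE}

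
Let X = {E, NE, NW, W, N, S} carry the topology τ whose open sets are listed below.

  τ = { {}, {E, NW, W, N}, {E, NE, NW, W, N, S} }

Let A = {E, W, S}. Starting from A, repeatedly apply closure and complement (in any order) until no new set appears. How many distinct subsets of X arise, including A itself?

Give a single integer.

4

complement {NE, NW, N}; its interior {}; cl(A) = X∖{} = {E, NE, NW, W, N, S}
With k = closure, c = complement:
  1. A     = {E, W, S}
  2. kA    = {E, NE, NW, W, N, S}
  3. cA    = {NE, NW, N}
  4. ckA   = {}
k, c of each give nothing new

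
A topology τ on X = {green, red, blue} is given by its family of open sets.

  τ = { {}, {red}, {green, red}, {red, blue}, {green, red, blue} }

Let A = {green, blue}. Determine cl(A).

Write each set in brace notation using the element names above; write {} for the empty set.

complement {red}; its interior {red}; cl(A) = X∖{red} = {green, blue}

{green, blue}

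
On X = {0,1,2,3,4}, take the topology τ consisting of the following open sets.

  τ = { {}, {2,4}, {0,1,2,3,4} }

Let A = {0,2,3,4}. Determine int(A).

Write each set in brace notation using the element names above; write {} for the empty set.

{2,4}

interior: largest open inside A is {2,4} (from {}, {2,4})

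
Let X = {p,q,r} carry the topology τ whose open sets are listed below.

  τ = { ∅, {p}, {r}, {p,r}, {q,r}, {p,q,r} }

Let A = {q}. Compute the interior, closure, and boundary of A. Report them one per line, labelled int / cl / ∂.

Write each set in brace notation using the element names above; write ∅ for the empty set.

interior: largest open inside A is ∅ (from ∅)
cl via duality: int({p,r}) = {p,r}, so X∖{p,r} = {q}
cl∖int = {q}

int(A) = ∅
cl(A)  = {q}
∂A     = {q}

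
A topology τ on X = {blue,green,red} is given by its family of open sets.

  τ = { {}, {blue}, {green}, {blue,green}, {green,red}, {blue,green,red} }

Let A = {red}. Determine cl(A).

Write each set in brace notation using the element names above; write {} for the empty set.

{red}

X∖A={blue,green}, int(X∖A)={blue,green}, hence cl(A)={red}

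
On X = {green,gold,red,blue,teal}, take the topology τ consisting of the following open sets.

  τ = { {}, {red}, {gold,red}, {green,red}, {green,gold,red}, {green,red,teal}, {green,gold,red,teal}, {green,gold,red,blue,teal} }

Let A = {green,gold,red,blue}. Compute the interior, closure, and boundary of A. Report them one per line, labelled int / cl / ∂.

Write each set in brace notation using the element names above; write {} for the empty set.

U open, U⊆A: {}, {red}, {gold,red}, {green,red}, {green,gold,red}. int(A) = ⋃ = {green,gold,red}
X∖A={teal}, int(X∖A)={}, hence cl(A)={green,gold,red,blue,teal}
∂A: remove int from cl → {blue,teal}

int(A) = {green,gold,red}
cl(A)  = {green,gold,red,blue,teal}
∂A     = {blue,teal}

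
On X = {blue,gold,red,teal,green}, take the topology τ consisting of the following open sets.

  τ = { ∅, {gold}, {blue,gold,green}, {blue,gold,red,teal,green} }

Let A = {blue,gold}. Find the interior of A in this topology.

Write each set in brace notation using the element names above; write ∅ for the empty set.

U open, U⊆A: ∅, {gold}. int(A) = ⋃ = {gold}

{gold}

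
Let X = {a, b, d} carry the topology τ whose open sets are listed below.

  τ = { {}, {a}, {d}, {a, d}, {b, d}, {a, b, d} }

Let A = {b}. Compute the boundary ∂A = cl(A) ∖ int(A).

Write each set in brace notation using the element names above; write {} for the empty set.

{b}

opens ⊆ A: {}; union → int = {}
complement {a, d}; its interior {a, d}; cl(A) = X∖{a, d} = {b}
boundary = {b} ∖ {} = {b}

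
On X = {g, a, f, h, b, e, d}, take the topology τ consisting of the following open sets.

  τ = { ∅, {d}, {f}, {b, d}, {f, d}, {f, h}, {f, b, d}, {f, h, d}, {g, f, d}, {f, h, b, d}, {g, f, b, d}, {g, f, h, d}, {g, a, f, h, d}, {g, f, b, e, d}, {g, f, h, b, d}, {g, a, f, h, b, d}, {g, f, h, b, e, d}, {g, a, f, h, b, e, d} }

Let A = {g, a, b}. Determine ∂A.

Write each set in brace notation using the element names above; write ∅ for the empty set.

interior: largest open inside A is ∅ (from ∅)
cl via duality: int({f, h, e, d}) = {f, h, d}, so X∖{f, h, d} = {g, a, b, e}
cl∖int = {g, a, b, e}

{g, a, b, e}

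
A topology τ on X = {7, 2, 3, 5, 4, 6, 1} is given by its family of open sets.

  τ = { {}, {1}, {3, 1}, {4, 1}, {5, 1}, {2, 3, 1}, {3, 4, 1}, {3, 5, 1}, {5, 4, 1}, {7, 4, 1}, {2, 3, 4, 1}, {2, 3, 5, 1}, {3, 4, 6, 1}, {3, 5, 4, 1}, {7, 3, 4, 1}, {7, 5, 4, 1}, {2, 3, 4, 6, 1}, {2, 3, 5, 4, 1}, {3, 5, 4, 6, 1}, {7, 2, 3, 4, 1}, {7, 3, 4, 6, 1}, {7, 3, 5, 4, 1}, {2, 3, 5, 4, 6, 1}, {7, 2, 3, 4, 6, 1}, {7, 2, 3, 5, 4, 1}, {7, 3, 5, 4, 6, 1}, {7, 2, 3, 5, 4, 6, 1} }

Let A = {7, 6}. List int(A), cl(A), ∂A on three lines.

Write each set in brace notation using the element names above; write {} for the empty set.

int(A) = {}
cl(A)  = {7, 6}
∂A     = {7, 6}

interior: largest open inside A is {} (from {})
cl via duality: int({2, 3, 5, 4, 1}) = {2, 3, 5, 4, 1}, so X∖{2, 3, 5, 4, 1} = {7, 6}
cl∖int = {7, 6}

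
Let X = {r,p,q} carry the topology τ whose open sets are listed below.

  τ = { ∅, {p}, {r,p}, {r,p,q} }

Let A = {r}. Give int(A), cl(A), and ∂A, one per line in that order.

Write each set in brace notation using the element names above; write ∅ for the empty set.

int(A) = ∅
cl(A)  = {r,q}
∂A     = {r,q}

interior: largest open inside A is ∅ (from ∅)
cl via duality: int({p,q}) = {p}, so X∖{p} = {r,q}
cl∖int = {r,q}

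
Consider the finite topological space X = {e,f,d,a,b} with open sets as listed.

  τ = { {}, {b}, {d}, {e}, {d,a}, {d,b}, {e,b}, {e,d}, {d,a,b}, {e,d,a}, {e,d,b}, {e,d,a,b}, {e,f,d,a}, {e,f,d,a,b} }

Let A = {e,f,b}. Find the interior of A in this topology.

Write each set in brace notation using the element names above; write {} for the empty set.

{e,b}

open subsets of A: {}, {e}, {b}, {e,b}; so int(A) = {e,b}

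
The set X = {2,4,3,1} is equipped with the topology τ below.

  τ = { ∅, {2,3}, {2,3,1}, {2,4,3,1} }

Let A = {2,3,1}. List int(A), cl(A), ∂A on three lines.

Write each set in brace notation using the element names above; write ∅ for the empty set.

int(A) = {2,3,1}
cl(A)  = {2,4,3,1}
∂A     = {4}

open subsets of A: ∅, {2,3}, {2,3,1}; so int(A) = {2,3,1}
closure: X∖int(X∖A) = X∖∅ = {2,4,3,1}
∂A = {2,4,3,1} minus {2,3,1} = {4}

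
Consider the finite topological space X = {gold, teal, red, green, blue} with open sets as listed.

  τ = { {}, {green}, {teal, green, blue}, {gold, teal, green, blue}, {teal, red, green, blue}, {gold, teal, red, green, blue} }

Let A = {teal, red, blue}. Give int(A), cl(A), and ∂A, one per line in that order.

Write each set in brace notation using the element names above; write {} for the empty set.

int(A) = {}
cl(A)  = {gold, teal, red, blue}
∂A     = {gold, teal, red, blue}

interior: largest open inside A is {} (from {})
cl via duality: int({gold, green}) = {green}, so X∖{green} = {gold, teal, red, blue}
cl∖int = {gold, teal, red, blue}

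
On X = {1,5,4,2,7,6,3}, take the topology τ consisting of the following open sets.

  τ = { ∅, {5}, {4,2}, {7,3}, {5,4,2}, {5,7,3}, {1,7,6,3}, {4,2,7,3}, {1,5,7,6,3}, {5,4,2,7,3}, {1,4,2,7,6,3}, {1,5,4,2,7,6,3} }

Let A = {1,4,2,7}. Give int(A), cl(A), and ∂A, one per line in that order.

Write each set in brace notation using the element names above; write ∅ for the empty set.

open subsets of A: ∅, {4,2}; so int(A) = {4,2}
closure: X∖int(X∖A) = X∖{5} = {1,4,2,7,6,3}
∂A = {1,4,2,7,6,3} minus {4,2} = {1,7,6,3}

int(A) = {4,2}
cl(A)  = {1,4,2,7,6,3}
∂A     = {1,7,6,3}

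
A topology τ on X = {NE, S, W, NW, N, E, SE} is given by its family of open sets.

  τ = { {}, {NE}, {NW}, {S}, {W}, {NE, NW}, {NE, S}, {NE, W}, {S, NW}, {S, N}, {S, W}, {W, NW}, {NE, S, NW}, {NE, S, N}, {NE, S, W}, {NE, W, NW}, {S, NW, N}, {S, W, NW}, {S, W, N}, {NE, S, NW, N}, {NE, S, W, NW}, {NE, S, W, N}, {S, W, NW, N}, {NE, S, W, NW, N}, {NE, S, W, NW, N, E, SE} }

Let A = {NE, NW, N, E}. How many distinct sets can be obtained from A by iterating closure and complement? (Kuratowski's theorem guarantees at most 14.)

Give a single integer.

8

closure: X∖int(X∖A) = X∖{S, W} = {NE, NW, N, E, SE}
Let k=closure and c=complement:
  1. A     = {NE, NW, N, E}
  2. kA    = {NE, NW, N, E, SE}
  3. cA    = {S, W, SE}
  4. ckA   = {S, W}
  5. kcA   = {S, W, N, E, SE}
  6. ckcA  = {NE, NW}
  7. kckcA = {NE, NW, E, SE}
  8. ckckcA = {S, W, N}
— saturated at 8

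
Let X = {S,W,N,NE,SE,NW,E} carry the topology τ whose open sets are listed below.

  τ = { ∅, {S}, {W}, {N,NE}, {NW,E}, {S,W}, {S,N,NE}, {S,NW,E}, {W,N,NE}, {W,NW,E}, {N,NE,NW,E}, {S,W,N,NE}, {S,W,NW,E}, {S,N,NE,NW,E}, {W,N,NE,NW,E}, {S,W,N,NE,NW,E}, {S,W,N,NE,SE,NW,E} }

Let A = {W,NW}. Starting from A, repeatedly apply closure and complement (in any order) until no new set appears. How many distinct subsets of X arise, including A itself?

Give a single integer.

X∖A={S,N,NE,SE,E}, int(X∖A)={S,N,NE}, hence cl(A)={W,SE,NW,E}
Orbit (k=closure, c=complement):
  1. A     = {W,NW}
  2. kA    = {W,SE,NW,E}
  3. cA    = {S,N,NE,SE,E}
  4. ckA   = {S,N,NE}
  5. kcA   = {S,N,NE,SE,NW,E}
  6. kckA  = {S,N,NE,SE}
  7. ckcA  = {W}
  8. ckckA = {W,NW,E}
  9. kckcA = {W,SE}
  10. ckckcA = {S,N,NE,NW,E}
(closed under both — stop)

10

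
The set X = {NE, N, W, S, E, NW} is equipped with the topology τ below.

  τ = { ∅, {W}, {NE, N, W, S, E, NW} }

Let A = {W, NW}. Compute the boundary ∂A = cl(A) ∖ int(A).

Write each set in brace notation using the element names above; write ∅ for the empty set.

interior: largest open inside A is {W} (from ∅, {W})
cl via duality: int({NE, N, S, E}) = ∅, so X∖∅ = {NE, N, W, S, E, NW}
cl∖int = {NE, N, S, E, NW}

{NE, N, S, E, NW}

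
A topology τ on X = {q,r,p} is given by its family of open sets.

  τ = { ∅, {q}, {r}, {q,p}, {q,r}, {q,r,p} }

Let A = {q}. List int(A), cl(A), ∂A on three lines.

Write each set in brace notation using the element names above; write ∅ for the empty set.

interior: largest open inside A is {q} (from ∅, {q})
cl via duality: int({r,p}) = {r}, so X∖{r} = {q,p}
cl∖int = {p}

int(A) = {q}
cl(A)  = {q,p}
∂A     = {p}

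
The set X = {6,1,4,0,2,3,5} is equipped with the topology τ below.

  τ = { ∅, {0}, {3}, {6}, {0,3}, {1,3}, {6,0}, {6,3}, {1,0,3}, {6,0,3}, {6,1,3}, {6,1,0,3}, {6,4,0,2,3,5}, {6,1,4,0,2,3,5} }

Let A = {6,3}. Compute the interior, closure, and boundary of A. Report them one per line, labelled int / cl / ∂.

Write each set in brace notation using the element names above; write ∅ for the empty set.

opens ⊆ A: ∅, {3}, {6}, {6,3}; union → int = {6,3}
complement {1,4,0,2,5}; its interior {0}; cl(A) = X∖{0} = {6,1,4,2,3,5}
boundary = {6,1,4,2,3,5} ∖ {6,3} = {1,4,2,5}

int(A) = {6,3}
cl(A)  = {6,1,4,2,3,5}
∂A     = {1,4,2,5}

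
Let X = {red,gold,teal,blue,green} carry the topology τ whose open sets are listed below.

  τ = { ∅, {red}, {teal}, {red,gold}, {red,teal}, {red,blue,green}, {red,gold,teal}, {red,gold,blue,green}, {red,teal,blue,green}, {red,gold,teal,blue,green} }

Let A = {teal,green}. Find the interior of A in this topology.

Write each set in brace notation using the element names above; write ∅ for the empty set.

{teal}

U open, U⊆A: ∅, {teal}. int(A) = ⋃ = {teal}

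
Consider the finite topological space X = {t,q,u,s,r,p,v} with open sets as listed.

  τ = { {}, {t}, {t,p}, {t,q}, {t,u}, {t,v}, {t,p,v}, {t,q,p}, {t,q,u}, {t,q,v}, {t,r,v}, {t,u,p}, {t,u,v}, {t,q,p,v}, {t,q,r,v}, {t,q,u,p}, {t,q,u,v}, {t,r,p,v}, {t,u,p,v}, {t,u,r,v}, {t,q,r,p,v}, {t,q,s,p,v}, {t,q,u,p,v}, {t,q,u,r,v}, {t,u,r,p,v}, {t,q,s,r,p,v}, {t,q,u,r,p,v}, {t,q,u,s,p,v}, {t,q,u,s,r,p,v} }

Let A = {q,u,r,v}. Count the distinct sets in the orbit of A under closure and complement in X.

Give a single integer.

complement {t,s,p}; its interior {t,p}; cl(A) = X∖{t,p} = {q,u,s,r,v}
With k = closure, c = complement:
  1. A     = {q,u,r,v}
  2. kA    = {q,u,s,r,v}
  3. cA    = {t,s,p}
  4. ckA   = {t,p}
  5. kcA   = {t,q,u,s,r,p,v}
  6. ckcA  = {}
k, c of each give nothing new

6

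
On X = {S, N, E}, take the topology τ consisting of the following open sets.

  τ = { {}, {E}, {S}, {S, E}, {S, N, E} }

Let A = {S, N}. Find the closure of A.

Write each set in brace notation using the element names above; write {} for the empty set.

{S, N}

X∖A={E}, int(X∖A)={E}, hence cl(A)={S, N}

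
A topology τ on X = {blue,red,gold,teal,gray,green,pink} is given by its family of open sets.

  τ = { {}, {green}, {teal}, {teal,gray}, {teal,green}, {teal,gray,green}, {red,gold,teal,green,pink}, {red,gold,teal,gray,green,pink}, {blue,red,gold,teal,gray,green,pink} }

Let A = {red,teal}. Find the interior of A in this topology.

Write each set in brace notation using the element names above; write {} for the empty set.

opens ⊆ A: {}, {teal}; union → int = {teal}

{teal}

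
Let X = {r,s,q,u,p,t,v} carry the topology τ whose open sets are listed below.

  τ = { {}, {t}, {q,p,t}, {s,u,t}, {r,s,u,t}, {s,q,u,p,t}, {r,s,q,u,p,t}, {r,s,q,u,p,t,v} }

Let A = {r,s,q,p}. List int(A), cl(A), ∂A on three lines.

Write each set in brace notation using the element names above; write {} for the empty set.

interior: largest open inside A is {} (from {})
cl via duality: int({u,t,v}) = {t}, so X∖{t} = {r,s,q,u,p,v}
cl∖int = {r,s,q,u,p,v}

int(A) = {}
cl(A)  = {r,s,q,u,p,v}
∂A     = {r,s,q,u,p,v}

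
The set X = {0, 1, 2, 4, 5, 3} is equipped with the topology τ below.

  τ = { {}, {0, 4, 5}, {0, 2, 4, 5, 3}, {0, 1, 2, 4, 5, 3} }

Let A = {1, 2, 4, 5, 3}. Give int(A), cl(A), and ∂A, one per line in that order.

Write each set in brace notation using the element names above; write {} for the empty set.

U open, U⊆A: {}. int(A) = ⋃ = {}
X∖A={0}, int(X∖A)={}, hence cl(A)={0, 1, 2, 4, 5, 3}
∂A: remove int from cl → {0, 1, 2, 4, 5, 3}

int(A) = {}
cl(A)  = {0, 1, 2, 4, 5, 3}
∂A     = {0, 1, 2, 4, 5, 3}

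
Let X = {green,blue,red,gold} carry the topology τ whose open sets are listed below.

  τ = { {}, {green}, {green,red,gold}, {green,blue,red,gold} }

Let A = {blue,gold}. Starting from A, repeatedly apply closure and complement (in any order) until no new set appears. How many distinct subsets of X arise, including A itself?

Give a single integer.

6

complement {green,red}; its interior {green}; cl(A) = X∖{green} = {blue,red,gold}
With k = closure, c = complement:
  1. A     = {blue,gold}
  2. kA    = {blue,red,gold}
  3. cA    = {green,red}
  4. ckA   = {green}
  5. kcA   = {green,blue,red,gold}
  6. ckcA  = {}
k, c of each give nothing new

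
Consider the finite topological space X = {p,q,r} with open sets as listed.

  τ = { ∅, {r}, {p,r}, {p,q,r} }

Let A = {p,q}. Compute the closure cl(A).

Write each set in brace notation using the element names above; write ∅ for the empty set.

{p,q}

cl via duality: int({r}) = {r}, so X∖{r} = {p,q}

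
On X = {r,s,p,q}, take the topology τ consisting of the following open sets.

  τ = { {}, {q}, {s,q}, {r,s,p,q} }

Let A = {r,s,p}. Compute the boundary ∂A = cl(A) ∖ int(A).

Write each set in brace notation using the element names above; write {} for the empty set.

{r,s,p}

interior: largest open inside A is {} (from {})
cl via duality: int({q}) = {q}, so X∖{q} = {r,s,p}
cl∖int = {r,s,p}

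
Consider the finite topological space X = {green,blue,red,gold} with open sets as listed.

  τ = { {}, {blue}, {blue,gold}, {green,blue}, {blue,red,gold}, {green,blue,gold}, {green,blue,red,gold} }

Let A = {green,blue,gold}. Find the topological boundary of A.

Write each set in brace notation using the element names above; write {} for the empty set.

U open, U⊆A: {}, {blue}, {blue,gold}, {green,blue}, {green,blue,gold}. int(A) = ⋃ = {green,blue,gold}
X∖A={red}, int(X∖A)={}, hence cl(A)={green,blue,red,gold}
∂A: remove int from cl → {red}

{red}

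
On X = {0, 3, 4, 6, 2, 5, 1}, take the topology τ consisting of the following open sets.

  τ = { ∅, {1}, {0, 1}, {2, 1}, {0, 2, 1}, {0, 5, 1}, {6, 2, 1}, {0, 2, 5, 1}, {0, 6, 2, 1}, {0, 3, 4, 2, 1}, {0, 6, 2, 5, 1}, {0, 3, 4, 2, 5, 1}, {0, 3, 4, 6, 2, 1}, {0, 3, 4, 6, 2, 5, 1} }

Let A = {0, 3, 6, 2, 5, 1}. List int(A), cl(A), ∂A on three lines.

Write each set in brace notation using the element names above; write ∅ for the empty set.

opens ⊆ A: ∅, {1}, {2, 1}, {0, 1}, {0, 2, 1}, {0, 5, 1}, {6, 2, 1}, {0, 6, 2, 1}, {0, 2, 5, 1}, {0, 6, 2, 5, 1}; union → int = {0, 6, 2, 5, 1}
complement {4}; its interior ∅; cl(A) = X∖∅ = {0, 3, 4, 6, 2, 5, 1}
boundary = {0, 3, 4, 6, 2, 5, 1} ∖ {0, 6, 2, 5, 1} = {3, 4}

int(A) = {0, 6, 2, 5, 1}
cl(A)  = {0, 3, 4, 6, 2, 5, 1}
∂A     = {3, 4}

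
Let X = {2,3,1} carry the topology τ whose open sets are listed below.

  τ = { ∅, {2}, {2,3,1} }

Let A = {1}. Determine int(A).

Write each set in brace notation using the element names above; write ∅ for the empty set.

∅

U open, U⊆A: ∅. int(A) = ⋃ = ∅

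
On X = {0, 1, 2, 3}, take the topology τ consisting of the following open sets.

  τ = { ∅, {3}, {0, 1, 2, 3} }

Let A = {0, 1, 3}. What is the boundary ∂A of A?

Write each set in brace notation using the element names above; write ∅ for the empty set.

U open, U⊆A: ∅, {3}. int(A) = ⋃ = {3}
X∖A={2}, int(X∖A)=∅, hence cl(A)={0, 1, 2, 3}
∂A: remove int from cl → {0, 1, 2}

{0, 1, 2}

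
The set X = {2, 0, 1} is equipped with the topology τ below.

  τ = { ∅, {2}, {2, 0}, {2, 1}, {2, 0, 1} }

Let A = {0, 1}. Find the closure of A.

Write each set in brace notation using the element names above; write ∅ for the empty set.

{0, 1}

X∖A={2}, int(X∖A)={2}, hence cl(A)={0, 1}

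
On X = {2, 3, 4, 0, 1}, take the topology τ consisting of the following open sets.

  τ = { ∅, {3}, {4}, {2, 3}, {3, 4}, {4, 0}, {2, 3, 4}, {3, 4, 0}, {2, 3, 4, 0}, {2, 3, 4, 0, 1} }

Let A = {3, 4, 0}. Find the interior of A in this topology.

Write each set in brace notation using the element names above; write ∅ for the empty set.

{3, 4, 0}

open subsets of A: ∅, {4}, {3}, {3, 4}, {4, 0}, {3, 4, 0}; so int(A) = {3, 4, 0}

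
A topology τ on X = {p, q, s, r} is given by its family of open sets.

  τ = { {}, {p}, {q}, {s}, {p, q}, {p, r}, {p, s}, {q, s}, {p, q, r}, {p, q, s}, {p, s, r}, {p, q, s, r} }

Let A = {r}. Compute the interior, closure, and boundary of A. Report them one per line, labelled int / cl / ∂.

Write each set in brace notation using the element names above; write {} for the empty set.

interior: largest open inside A is {} (from {})
cl via duality: int({p, q, s}) = {p, q, s}, so X∖{p, q, s} = {r}
cl∖int = {r}

int(A) = {}
cl(A)  = {r}
∂A     = {r}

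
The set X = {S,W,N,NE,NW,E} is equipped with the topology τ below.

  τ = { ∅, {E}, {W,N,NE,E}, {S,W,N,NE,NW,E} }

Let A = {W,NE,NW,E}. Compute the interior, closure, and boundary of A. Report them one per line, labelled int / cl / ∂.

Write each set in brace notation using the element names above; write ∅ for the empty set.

int(A) = {E}
cl(A)  = {S,W,N,NE,NW,E}
∂A     = {S,W,N,NE,NW}

open subsets of A: ∅, {E}; so int(A) = {E}
closure: X∖int(X∖A) = X∖∅ = {S,W,N,NE,NW,E}
∂A = {S,W,N,NE,NW,E} minus {E} = {S,W,N,NE,NW}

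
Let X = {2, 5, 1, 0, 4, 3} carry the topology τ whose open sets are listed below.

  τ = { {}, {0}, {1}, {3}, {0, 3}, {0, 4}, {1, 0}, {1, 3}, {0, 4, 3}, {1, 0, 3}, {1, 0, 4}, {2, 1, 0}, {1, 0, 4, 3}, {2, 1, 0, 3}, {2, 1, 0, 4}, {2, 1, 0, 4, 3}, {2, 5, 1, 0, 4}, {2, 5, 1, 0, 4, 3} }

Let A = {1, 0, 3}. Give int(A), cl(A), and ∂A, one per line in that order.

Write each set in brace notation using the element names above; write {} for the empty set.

int(A) = {1, 0, 3}
cl(A)  = {2, 5, 1, 0, 4, 3}
∂A     = {2, 5, 4}

U open, U⊆A: {}, {0}, {1}, {3}, {1, 3}, {1, 0}, {0, 3}, {1, 0, 3}. int(A) = ⋃ = {1, 0, 3}
X∖A={2, 5, 4}, int(X∖A)={}, hence cl(A)={2, 5, 1, 0, 4, 3}
∂A: remove int from cl → {2, 5, 4}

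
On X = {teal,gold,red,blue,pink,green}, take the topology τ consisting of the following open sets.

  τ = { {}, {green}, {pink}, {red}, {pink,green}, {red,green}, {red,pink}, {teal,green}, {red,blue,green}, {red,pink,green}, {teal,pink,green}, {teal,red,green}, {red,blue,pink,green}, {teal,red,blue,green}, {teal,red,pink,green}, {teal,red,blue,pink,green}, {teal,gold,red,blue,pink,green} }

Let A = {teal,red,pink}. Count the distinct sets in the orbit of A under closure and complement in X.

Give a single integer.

complement {gold,blue,green}; its interior {green}; cl(A) = X∖{green} = {teal,gold,red,blue,pink}
With k = closure, c = complement:
  1. A     = {teal,red,pink}
  2. kA    = {teal,gold,red,blue,pink}
  3. cA    = {gold,blue,green}
  4. ckA   = {green}
  5. kcA   = {teal,gold,blue,green}
  6. ckcA  = {red,pink}
  7. kckcA = {gold,red,blue,pink}
  8. ckckcA = {teal,green}
k, c of each give nothing new

8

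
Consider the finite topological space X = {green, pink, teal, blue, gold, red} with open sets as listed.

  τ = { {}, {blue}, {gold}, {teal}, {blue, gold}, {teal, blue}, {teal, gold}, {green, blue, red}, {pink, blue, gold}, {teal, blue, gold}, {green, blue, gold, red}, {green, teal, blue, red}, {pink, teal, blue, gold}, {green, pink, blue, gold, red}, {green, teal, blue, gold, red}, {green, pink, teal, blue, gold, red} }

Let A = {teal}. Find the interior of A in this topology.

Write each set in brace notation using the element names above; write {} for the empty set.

{teal}

interior: largest open inside A is {teal} (from {}, {teal})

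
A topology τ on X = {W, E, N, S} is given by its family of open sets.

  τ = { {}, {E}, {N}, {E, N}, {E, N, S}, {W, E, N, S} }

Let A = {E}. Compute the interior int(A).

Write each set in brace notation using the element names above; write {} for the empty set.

{E}

open subsets of A: {}, {E}; so int(A) = {E}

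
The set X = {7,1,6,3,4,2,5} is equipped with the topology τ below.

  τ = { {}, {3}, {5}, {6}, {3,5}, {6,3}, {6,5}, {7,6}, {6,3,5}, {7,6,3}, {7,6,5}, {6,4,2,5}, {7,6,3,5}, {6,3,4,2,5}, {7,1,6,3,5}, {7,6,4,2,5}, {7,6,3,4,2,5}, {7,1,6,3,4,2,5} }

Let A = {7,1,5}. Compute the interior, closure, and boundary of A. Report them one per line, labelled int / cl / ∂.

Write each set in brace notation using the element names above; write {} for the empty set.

int(A) = {5}
cl(A)  = {7,1,4,2,5}
∂A     = {7,1,4,2}

U open, U⊆A: {}, {5}. int(A) = ⋃ = {5}
X∖A={6,3,4,2}, int(X∖A)={6,3}, hence cl(A)={7,1,4,2,5}
∂A: remove int from cl → {7,1,4,2}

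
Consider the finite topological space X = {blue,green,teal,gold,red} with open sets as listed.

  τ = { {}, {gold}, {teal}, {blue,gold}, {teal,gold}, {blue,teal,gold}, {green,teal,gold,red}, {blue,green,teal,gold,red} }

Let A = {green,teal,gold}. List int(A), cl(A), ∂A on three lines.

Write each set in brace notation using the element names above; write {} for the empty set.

U open, U⊆A: {}, {gold}, {teal}, {teal,gold}. int(A) = ⋃ = {teal,gold}
X∖A={blue,red}, int(X∖A)={}, hence cl(A)={blue,green,teal,gold,red}
∂A: remove int from cl → {blue,green,red}

int(A) = {teal,gold}
cl(A)  = {blue,green,teal,gold,red}
∂A     = {blue,green,red}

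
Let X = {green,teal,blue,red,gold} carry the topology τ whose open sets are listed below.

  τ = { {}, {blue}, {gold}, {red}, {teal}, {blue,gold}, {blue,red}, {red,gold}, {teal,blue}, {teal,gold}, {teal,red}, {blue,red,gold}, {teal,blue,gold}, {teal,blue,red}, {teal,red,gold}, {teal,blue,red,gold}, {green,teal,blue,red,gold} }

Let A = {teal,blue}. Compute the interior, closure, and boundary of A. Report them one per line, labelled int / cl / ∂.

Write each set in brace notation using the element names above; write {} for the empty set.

opens ⊆ A: {}, {teal}, {blue}, {teal,blue}; union → int = {teal,blue}
complement {green,red,gold}; its interior {red,gold}; cl(A) = X∖{red,gold} = {green,teal,blue}
boundary = {green,teal,blue} ∖ {teal,blue} = {green}

int(A) = {teal,blue}
cl(A)  = {green,teal,blue}
∂A     = {green}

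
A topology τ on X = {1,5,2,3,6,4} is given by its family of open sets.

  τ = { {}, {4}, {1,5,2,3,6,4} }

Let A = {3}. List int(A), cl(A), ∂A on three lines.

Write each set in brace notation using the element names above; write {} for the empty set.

int(A) = {}
cl(A)  = {1,5,2,3,6}
∂A     = {1,5,2,3,6}

open subsets of A: {}; so int(A) = {}
closure: X∖int(X∖A) = X∖{4} = {1,5,2,3,6}
∂A = {1,5,2,3,6} minus {} = {1,5,2,3,6}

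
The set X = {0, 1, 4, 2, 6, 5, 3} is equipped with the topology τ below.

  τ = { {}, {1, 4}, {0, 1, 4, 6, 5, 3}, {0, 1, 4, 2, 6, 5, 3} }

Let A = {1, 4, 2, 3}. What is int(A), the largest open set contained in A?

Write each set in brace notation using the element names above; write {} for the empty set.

{1, 4}

interior: largest open inside A is {1, 4} (from {}, {1, 4})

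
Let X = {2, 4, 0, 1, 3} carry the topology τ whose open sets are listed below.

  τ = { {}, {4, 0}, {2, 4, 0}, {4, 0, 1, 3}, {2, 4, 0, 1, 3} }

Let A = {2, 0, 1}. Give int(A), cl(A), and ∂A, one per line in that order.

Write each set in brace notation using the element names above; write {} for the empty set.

int(A) = {}
cl(A)  = {2, 4, 0, 1, 3}
∂A     = {2, 4, 0, 1, 3}

U open, U⊆A: {}. int(A) = ⋃ = {}
X∖A={4, 3}, int(X∖A)={}, hence cl(A)={2, 4, 0, 1, 3}
∂A: remove int from cl → {2, 4, 0, 1, 3}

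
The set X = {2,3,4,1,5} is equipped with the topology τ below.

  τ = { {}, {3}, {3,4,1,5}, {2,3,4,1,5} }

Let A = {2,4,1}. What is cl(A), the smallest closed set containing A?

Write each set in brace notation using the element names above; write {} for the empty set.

{2,4,1,5}

X∖A={3,5}, int(X∖A)={3}, hence cl(A)={2,4,1,5}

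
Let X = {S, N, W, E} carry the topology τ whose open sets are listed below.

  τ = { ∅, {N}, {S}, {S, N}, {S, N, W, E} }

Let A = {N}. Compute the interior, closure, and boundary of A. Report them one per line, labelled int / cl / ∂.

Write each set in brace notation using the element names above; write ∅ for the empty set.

open subsets of A: ∅, {N}; so int(A) = {N}
closure: X∖int(X∖A) = X∖{S} = {N, W, E}
∂A = {N, W, E} minus {N} = {W, E}

int(A) = {N}
cl(A)  = {N, W, E}
∂A     = {W, E}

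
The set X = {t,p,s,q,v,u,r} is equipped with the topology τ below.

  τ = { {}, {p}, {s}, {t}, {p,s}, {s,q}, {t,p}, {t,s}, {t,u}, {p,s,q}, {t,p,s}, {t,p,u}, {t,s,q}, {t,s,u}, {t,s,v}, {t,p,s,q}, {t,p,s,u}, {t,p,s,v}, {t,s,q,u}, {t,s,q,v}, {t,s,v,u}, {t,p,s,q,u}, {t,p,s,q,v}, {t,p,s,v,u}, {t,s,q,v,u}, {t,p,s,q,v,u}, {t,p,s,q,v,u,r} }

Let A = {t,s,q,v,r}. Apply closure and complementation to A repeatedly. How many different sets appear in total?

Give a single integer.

complement {p,u}; its interior {p}; cl(A) = X∖{p} = {t,s,q,v,u,r}
With k = closure, c = complement:
  1. A     = {t,s,q,v,r}
  2. kA    = {t,s,q,v,u,r}
  3. cA    = {p,u}
  4. ckA   = {p}
  5. kcA   = {p,u,r}
  6. kckA  = {p,r}
  7. ckcA  = {t,s,q,v}
  8. ckckA = {t,s,q,v,u}
k, c of each give nothing new

8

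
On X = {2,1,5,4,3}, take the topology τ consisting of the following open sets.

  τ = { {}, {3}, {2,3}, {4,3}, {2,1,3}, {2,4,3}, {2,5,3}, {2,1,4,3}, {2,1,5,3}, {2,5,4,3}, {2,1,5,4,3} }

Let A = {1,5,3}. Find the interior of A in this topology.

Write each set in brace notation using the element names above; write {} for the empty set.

U open, U⊆A: {}, {3}. int(A) = ⋃ = {3}

{3}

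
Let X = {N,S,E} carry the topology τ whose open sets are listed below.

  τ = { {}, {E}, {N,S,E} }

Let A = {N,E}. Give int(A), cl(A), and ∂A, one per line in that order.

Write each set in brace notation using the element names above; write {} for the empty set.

int(A) = {E}
cl(A)  = {N,S,E}
∂A     = {N,S}

opens ⊆ A: {}, {E}; union → int = {E}
complement {S}; its interior {}; cl(A) = X∖{} = {N,S,E}
boundary = {N,S,E} ∖ {E} = {N,S}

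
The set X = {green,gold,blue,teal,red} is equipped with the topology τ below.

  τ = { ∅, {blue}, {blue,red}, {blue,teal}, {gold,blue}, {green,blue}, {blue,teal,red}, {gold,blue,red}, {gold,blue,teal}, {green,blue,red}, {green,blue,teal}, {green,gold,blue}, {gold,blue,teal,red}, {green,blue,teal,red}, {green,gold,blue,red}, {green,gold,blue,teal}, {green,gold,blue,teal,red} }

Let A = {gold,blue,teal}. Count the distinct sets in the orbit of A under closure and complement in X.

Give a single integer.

X∖A={green,red}, int(X∖A)=∅, hence cl(A)={green,gold,blue,teal,red}
Orbit (k=closure, c=complement):
  1. A     = {gold,blue,teal}
  2. kA    = {green,gold,blue,teal,red}
  3. cA    = {green,red}
  4. ckA   = ∅
(closed under both — stop)

4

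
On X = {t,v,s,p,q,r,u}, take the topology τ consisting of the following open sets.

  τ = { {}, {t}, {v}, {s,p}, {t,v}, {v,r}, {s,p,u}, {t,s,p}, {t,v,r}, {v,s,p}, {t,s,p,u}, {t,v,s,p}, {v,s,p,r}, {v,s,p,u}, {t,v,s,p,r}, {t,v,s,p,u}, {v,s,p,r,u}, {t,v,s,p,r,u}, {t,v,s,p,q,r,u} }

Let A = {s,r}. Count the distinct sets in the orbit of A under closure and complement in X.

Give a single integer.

10

complement {t,v,p,q,u}; its interior {t,v}; cl(A) = X∖{t,v} = {s,p,q,r,u}
With k = closure, c = complement:
  1. A     = {s,r}
  2. kA    = {s,p,q,r,u}
  3. cA    = {t,v,p,q,u}
  4. ckA   = {t,v}
  5. kcA   = {t,v,s,p,q,r,u}
  6. kckA  = {t,v,q,r}
  7. ckcA  = {}
  8. ckckA = {s,p,u}
  9. kckckA = {s,p,q,u}
  10. ckckckA = {t,v,r}
k, c of each give nothing new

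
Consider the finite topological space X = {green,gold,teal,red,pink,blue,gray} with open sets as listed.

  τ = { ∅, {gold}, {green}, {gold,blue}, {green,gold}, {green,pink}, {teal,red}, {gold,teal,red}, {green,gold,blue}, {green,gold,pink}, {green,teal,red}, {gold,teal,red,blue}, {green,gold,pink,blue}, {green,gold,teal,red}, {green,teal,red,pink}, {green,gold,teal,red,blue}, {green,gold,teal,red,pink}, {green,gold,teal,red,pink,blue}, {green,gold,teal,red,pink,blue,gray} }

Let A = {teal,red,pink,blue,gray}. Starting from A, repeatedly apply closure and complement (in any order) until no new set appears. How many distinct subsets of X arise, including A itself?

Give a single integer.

X∖A={green,gold}, int(X∖A)={green,gold}, hence cl(A)={teal,red,pink,blue,gray}
Orbit (k=closure, c=complement):
  1. A     = {teal,red,pink,blue,gray}
  2. cA    = {green,gold}
  3. kcA   = {green,gold,pink,blue,gray}
  4. ckcA  = {teal,red}
  5. kckcA = {teal,red,gray}
  6. ckckcA = {green,gold,pink,blue}
(closed under both — stop)

6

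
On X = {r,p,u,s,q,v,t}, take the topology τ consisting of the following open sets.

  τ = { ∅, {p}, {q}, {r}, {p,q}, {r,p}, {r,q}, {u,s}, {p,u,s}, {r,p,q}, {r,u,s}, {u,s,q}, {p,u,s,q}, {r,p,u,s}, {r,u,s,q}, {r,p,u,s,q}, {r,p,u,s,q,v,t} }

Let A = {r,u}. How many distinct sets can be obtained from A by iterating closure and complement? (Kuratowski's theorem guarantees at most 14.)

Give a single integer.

10

complement {p,s,q,v,t}; its interior {p,q}; cl(A) = X∖{p,q} = {r,u,s,v,t}
With k = closure, c = complement:
  1. A     = {r,u}
  2. kA    = {r,u,s,v,t}
  3. cA    = {p,s,q,v,t}
  4. ckA   = {p,q}
  5. kcA   = {p,u,s,q,v,t}
  6. kckA  = {p,q,v,t}
  7. ckcA  = {r}
  8. ckckA = {r,u,s}
  9. kckcA = {r,v,t}
  10. ckckcA = {p,u,s,q}
k, c of each give nothing new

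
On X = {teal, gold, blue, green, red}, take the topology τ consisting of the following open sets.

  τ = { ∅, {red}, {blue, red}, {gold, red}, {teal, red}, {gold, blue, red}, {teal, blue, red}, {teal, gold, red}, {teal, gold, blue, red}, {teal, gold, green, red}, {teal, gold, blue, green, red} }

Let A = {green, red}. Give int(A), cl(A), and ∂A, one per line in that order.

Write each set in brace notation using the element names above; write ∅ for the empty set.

opens ⊆ A: ∅, {red}; union → int = {red}
complement {teal, gold, blue}; its interior ∅; cl(A) = X∖∅ = {teal, gold, blue, green, red}
boundary = {teal, gold, blue, green, red} ∖ {red} = {teal, gold, blue, green}

int(A) = {red}
cl(A)  = {teal, gold, blue, green, red}
∂A     = {teal, gold, blue, green}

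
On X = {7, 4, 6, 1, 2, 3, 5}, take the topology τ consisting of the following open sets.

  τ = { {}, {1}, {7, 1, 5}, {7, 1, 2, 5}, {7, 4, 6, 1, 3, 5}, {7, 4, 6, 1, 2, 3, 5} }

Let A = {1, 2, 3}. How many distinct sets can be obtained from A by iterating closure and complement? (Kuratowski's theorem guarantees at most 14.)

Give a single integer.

closure: X∖int(X∖A) = X∖{} = {7, 4, 6, 1, 2, 3, 5}
Let k=closure and c=complement:
  1. A     = {1, 2, 3}
  2. kA    = {7, 4, 6, 1, 2, 3, 5}
  3. cA    = {7, 4, 6, 5}
  4. ckA   = {}
  5. kcA   = {7, 4, 6, 2, 3, 5}
  6. ckcA  = {1}
— saturated at 6

6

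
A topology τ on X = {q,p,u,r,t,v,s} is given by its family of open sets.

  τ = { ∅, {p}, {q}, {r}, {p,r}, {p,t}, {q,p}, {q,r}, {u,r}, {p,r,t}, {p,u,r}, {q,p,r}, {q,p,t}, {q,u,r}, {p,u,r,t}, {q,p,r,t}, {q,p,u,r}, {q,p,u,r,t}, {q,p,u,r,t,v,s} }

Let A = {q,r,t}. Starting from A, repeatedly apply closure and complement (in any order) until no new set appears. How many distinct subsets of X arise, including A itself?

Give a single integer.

closure: X∖int(X∖A) = X∖{p} = {q,u,r,t,v,s}
Let k=closure and c=complement:
  1. A     = {q,r,t}
  2. kA    = {q,u,r,t,v,s}
  3. cA    = {p,u,v,s}
  4. ckA   = {p}
  5. kcA   = {p,u,t,v,s}
  6. kckA  = {p,t,v,s}
  7. ckcA  = {q,r}
  8. ckckA = {q,u,r}
  9. kckcA = {q,u,r,v,s}
  10. ckckcA = {p,t}
— saturated at 10

10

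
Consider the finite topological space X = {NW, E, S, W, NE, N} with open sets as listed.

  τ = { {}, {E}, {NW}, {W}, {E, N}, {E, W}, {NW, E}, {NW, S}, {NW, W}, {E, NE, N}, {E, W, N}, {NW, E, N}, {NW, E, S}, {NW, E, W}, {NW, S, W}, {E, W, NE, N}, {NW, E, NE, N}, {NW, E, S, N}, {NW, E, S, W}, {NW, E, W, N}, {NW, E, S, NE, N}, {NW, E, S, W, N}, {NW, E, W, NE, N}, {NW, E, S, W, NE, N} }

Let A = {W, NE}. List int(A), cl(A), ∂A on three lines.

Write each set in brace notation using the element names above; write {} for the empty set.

opens ⊆ A: {}, {W}; union → int = {W}
complement {NW, E, S, N}; its interior {NW, E, S, N}; cl(A) = X∖{NW, E, S, N} = {W, NE}
boundary = {W, NE} ∖ {W} = {NE}

int(A) = {W}
cl(A)  = {W, NE}
∂A     = {NE}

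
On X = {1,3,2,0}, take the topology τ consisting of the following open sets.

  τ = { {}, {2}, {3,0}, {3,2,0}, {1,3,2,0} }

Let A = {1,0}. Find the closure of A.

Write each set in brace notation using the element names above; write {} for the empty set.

{1,3,0}

closure: X∖int(X∖A) = X∖{2} = {1,3,0}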